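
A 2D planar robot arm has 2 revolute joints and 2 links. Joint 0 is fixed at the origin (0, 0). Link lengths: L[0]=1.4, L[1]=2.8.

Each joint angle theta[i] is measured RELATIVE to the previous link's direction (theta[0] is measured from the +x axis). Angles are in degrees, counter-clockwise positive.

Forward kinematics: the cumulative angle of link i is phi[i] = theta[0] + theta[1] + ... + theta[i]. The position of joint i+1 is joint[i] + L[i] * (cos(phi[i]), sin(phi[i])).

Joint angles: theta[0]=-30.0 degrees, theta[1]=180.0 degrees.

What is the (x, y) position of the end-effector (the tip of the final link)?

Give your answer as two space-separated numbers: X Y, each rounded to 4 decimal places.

Answer: -1.2124 0.7000

Derivation:
joint[0] = (0.0000, 0.0000)  (base)
link 0: phi[0] = -30 = -30 deg
  cos(-30 deg) = 0.8660, sin(-30 deg) = -0.5000
  joint[1] = (0.0000, 0.0000) + 1.4 * (0.8660, -0.5000) = (0.0000 + 1.2124, 0.0000 + -0.7000) = (1.2124, -0.7000)
link 1: phi[1] = -30 + 180 = 150 deg
  cos(150 deg) = -0.8660, sin(150 deg) = 0.5000
  joint[2] = (1.2124, -0.7000) + 2.8 * (-0.8660, 0.5000) = (1.2124 + -2.4249, -0.7000 + 1.4000) = (-1.2124, 0.7000)
End effector: (-1.2124, 0.7000)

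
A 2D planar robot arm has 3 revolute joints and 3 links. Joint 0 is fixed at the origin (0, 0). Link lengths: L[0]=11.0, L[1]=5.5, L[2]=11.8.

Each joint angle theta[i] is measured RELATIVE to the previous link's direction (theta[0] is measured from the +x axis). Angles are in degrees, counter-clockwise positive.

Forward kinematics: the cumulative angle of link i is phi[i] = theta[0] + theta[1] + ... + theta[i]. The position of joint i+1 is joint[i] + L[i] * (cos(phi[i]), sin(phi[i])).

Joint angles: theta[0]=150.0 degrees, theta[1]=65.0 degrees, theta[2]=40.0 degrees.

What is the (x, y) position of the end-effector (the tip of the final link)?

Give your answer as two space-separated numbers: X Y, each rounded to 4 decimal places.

joint[0] = (0.0000, 0.0000)  (base)
link 0: phi[0] = 150 = 150 deg
  cos(150 deg) = -0.8660, sin(150 deg) = 0.5000
  joint[1] = (0.0000, 0.0000) + 11 * (-0.8660, 0.5000) = (0.0000 + -9.5263, 0.0000 + 5.5000) = (-9.5263, 5.5000)
link 1: phi[1] = 150 + 65 = 215 deg
  cos(215 deg) = -0.8192, sin(215 deg) = -0.5736
  joint[2] = (-9.5263, 5.5000) + 5.5 * (-0.8192, -0.5736) = (-9.5263 + -4.5053, 5.5000 + -3.1547) = (-14.0316, 2.3453)
link 2: phi[2] = 150 + 65 + 40 = 255 deg
  cos(255 deg) = -0.2588, sin(255 deg) = -0.9659
  joint[3] = (-14.0316, 2.3453) + 11.8 * (-0.2588, -0.9659) = (-14.0316 + -3.0541, 2.3453 + -11.3979) = (-17.0857, -9.0526)
End effector: (-17.0857, -9.0526)

Answer: -17.0857 -9.0526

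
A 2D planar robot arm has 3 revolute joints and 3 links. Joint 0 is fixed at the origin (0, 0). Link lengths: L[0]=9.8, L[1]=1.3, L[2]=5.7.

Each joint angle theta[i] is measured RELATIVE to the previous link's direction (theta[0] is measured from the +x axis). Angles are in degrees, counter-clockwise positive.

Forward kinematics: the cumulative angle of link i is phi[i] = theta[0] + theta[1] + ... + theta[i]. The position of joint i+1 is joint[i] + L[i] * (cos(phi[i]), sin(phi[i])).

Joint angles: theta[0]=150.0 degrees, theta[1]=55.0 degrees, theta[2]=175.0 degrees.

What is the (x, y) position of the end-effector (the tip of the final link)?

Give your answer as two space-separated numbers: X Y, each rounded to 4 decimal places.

Answer: -4.3090 6.3001

Derivation:
joint[0] = (0.0000, 0.0000)  (base)
link 0: phi[0] = 150 = 150 deg
  cos(150 deg) = -0.8660, sin(150 deg) = 0.5000
  joint[1] = (0.0000, 0.0000) + 9.8 * (-0.8660, 0.5000) = (0.0000 + -8.4870, 0.0000 + 4.9000) = (-8.4870, 4.9000)
link 1: phi[1] = 150 + 55 = 205 deg
  cos(205 deg) = -0.9063, sin(205 deg) = -0.4226
  joint[2] = (-8.4870, 4.9000) + 1.3 * (-0.9063, -0.4226) = (-8.4870 + -1.1782, 4.9000 + -0.5494) = (-9.6652, 4.3506)
link 2: phi[2] = 150 + 55 + 175 = 380 deg
  cos(380 deg) = 0.9397, sin(380 deg) = 0.3420
  joint[3] = (-9.6652, 4.3506) + 5.7 * (0.9397, 0.3420) = (-9.6652 + 5.3562, 4.3506 + 1.9495) = (-4.3090, 6.3001)
End effector: (-4.3090, 6.3001)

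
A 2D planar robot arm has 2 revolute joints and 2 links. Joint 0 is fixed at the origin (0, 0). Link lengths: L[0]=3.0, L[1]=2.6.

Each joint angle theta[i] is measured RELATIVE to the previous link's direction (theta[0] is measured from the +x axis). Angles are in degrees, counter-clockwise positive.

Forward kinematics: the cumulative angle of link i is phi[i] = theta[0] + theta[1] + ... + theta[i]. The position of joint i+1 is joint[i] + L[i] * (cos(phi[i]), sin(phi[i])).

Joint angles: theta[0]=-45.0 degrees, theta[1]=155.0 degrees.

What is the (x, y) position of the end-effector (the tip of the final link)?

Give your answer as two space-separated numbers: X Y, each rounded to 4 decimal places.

Answer: 1.2321 0.3219

Derivation:
joint[0] = (0.0000, 0.0000)  (base)
link 0: phi[0] = -45 = -45 deg
  cos(-45 deg) = 0.7071, sin(-45 deg) = -0.7071
  joint[1] = (0.0000, 0.0000) + 3 * (0.7071, -0.7071) = (0.0000 + 2.1213, 0.0000 + -2.1213) = (2.1213, -2.1213)
link 1: phi[1] = -45 + 155 = 110 deg
  cos(110 deg) = -0.3420, sin(110 deg) = 0.9397
  joint[2] = (2.1213, -2.1213) + 2.6 * (-0.3420, 0.9397) = (2.1213 + -0.8893, -2.1213 + 2.4432) = (1.2321, 0.3219)
End effector: (1.2321, 0.3219)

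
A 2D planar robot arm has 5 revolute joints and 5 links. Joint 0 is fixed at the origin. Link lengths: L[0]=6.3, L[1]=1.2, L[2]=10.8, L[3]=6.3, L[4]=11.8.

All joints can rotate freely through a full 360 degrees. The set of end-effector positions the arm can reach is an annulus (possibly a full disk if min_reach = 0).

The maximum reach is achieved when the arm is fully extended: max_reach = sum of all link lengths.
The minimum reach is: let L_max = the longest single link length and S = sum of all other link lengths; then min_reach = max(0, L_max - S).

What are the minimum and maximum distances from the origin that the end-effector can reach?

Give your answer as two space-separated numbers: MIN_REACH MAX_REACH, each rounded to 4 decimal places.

Answer: 0.0000 36.4000

Derivation:
Link lengths: [6.3, 1.2, 10.8, 6.3, 11.8]
max_reach = 6.3 + 1.2 + 10.8 + 6.3 + 11.8 = 36.4
L_max = max([6.3, 1.2, 10.8, 6.3, 11.8]) = 11.8
S (sum of others) = 36.4 - 11.8 = 24.6
min_reach = max(0, 11.8 - 24.6) = max(0, -12.8) = 0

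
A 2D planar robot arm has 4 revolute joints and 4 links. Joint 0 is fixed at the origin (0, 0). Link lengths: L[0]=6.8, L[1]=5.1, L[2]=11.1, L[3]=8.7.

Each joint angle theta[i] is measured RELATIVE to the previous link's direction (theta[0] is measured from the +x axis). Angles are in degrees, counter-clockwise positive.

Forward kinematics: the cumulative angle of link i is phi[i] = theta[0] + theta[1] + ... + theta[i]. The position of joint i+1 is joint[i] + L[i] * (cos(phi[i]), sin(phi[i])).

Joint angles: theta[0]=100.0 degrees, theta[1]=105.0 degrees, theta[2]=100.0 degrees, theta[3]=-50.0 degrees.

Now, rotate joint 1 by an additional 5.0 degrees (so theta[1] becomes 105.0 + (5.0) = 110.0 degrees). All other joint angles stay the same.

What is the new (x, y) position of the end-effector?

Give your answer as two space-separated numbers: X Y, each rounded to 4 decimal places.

joint[0] = (0.0000, 0.0000)  (base)
link 0: phi[0] = 100 = 100 deg
  cos(100 deg) = -0.1736, sin(100 deg) = 0.9848
  joint[1] = (0.0000, 0.0000) + 6.8 * (-0.1736, 0.9848) = (0.0000 + -1.1808, 0.0000 + 6.6967) = (-1.1808, 6.6967)
link 1: phi[1] = 100 + 110 = 210 deg
  cos(210 deg) = -0.8660, sin(210 deg) = -0.5000
  joint[2] = (-1.1808, 6.6967) + 5.1 * (-0.8660, -0.5000) = (-1.1808 + -4.4167, 6.6967 + -2.5500) = (-5.5975, 4.1467)
link 2: phi[2] = 100 + 110 + 100 = 310 deg
  cos(310 deg) = 0.6428, sin(310 deg) = -0.7660
  joint[3] = (-5.5975, 4.1467) + 11.1 * (0.6428, -0.7660) = (-5.5975 + 7.1349, 4.1467 + -8.5031) = (1.5374, -4.3564)
link 3: phi[3] = 100 + 110 + 100 + -50 = 260 deg
  cos(260 deg) = -0.1736, sin(260 deg) = -0.9848
  joint[4] = (1.5374, -4.3564) + 8.7 * (-0.1736, -0.9848) = (1.5374 + -1.5107, -4.3564 + -8.5678) = (0.0267, -12.9242)
End effector: (0.0267, -12.9242)

Answer: 0.0267 -12.9242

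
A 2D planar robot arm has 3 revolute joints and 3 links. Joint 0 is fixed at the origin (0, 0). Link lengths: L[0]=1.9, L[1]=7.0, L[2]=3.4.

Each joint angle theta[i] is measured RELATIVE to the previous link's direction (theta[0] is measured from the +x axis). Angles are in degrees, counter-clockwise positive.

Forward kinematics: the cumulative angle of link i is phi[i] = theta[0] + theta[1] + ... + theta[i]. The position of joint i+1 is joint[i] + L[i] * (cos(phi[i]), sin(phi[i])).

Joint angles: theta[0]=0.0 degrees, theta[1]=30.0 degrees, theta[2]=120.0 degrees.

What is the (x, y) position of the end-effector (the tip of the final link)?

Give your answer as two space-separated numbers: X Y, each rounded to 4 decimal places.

joint[0] = (0.0000, 0.0000)  (base)
link 0: phi[0] = 0 = 0 deg
  cos(0 deg) = 1.0000, sin(0 deg) = 0.0000
  joint[1] = (0.0000, 0.0000) + 1.9 * (1.0000, 0.0000) = (0.0000 + 1.9000, 0.0000 + 0.0000) = (1.9000, 0.0000)
link 1: phi[1] = 0 + 30 = 30 deg
  cos(30 deg) = 0.8660, sin(30 deg) = 0.5000
  joint[2] = (1.9000, 0.0000) + 7 * (0.8660, 0.5000) = (1.9000 + 6.0622, 0.0000 + 3.5000) = (7.9622, 3.5000)
link 2: phi[2] = 0 + 30 + 120 = 150 deg
  cos(150 deg) = -0.8660, sin(150 deg) = 0.5000
  joint[3] = (7.9622, 3.5000) + 3.4 * (-0.8660, 0.5000) = (7.9622 + -2.9445, 3.5000 + 1.7000) = (5.0177, 5.2000)
End effector: (5.0177, 5.2000)

Answer: 5.0177 5.2000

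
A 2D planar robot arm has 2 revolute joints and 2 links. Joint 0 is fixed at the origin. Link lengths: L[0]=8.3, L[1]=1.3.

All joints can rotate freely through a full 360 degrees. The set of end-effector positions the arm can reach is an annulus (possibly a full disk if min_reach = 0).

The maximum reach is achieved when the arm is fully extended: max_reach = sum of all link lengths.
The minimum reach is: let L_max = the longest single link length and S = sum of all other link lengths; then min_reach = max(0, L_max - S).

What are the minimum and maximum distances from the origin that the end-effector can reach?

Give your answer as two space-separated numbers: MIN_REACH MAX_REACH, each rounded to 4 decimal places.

Link lengths: [8.3, 1.3]
max_reach = 8.3 + 1.3 = 9.6
L_max = max([8.3, 1.3]) = 8.3
S (sum of others) = 9.6 - 8.3 = 1.3
min_reach = max(0, 8.3 - 1.3) = max(0, 7) = 7

Answer: 7.0000 9.6000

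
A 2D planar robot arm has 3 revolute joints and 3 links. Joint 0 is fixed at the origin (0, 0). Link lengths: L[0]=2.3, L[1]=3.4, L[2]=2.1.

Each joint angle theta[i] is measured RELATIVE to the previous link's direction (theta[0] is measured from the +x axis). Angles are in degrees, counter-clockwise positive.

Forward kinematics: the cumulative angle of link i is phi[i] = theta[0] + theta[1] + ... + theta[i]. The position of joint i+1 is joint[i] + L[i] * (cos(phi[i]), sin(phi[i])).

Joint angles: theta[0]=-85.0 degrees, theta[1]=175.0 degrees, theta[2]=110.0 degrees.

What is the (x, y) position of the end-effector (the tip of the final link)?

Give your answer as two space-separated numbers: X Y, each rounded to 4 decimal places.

joint[0] = (0.0000, 0.0000)  (base)
link 0: phi[0] = -85 = -85 deg
  cos(-85 deg) = 0.0872, sin(-85 deg) = -0.9962
  joint[1] = (0.0000, 0.0000) + 2.3 * (0.0872, -0.9962) = (0.0000 + 0.2005, 0.0000 + -2.2912) = (0.2005, -2.2912)
link 1: phi[1] = -85 + 175 = 90 deg
  cos(90 deg) = 0.0000, sin(90 deg) = 1.0000
  joint[2] = (0.2005, -2.2912) + 3.4 * (0.0000, 1.0000) = (0.2005 + 0.0000, -2.2912 + 3.4000) = (0.2005, 1.1088)
link 2: phi[2] = -85 + 175 + 110 = 200 deg
  cos(200 deg) = -0.9397, sin(200 deg) = -0.3420
  joint[3] = (0.2005, 1.1088) + 2.1 * (-0.9397, -0.3420) = (0.2005 + -1.9734, 1.1088 + -0.7182) = (-1.7729, 0.3905)
End effector: (-1.7729, 0.3905)

Answer: -1.7729 0.3905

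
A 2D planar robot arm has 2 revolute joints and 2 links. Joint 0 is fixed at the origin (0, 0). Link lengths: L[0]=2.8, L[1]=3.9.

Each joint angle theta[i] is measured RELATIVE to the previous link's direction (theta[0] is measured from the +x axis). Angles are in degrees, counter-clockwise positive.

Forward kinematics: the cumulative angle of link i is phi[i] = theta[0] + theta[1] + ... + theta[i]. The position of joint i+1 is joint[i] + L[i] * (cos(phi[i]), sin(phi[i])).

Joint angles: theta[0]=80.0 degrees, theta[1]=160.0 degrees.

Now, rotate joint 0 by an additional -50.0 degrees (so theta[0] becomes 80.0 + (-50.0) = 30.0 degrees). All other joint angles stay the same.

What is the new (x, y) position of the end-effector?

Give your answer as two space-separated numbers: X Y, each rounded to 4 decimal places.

Answer: -1.4159 0.7228

Derivation:
joint[0] = (0.0000, 0.0000)  (base)
link 0: phi[0] = 30 = 30 deg
  cos(30 deg) = 0.8660, sin(30 deg) = 0.5000
  joint[1] = (0.0000, 0.0000) + 2.8 * (0.8660, 0.5000) = (0.0000 + 2.4249, 0.0000 + 1.4000) = (2.4249, 1.4000)
link 1: phi[1] = 30 + 160 = 190 deg
  cos(190 deg) = -0.9848, sin(190 deg) = -0.1736
  joint[2] = (2.4249, 1.4000) + 3.9 * (-0.9848, -0.1736) = (2.4249 + -3.8408, 1.4000 + -0.6772) = (-1.4159, 0.7228)
End effector: (-1.4159, 0.7228)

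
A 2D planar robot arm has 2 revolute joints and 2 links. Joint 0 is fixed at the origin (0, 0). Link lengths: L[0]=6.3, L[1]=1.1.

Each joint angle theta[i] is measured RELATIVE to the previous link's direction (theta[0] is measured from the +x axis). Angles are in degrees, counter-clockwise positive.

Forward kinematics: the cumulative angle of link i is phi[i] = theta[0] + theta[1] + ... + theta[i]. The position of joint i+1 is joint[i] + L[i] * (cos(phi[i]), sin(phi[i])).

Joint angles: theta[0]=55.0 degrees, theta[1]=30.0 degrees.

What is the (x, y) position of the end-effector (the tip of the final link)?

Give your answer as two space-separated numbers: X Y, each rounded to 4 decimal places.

joint[0] = (0.0000, 0.0000)  (base)
link 0: phi[0] = 55 = 55 deg
  cos(55 deg) = 0.5736, sin(55 deg) = 0.8192
  joint[1] = (0.0000, 0.0000) + 6.3 * (0.5736, 0.8192) = (0.0000 + 3.6135, 0.0000 + 5.1607) = (3.6135, 5.1607)
link 1: phi[1] = 55 + 30 = 85 deg
  cos(85 deg) = 0.0872, sin(85 deg) = 0.9962
  joint[2] = (3.6135, 5.1607) + 1.1 * (0.0872, 0.9962) = (3.6135 + 0.0959, 5.1607 + 1.0958) = (3.7094, 6.2565)
End effector: (3.7094, 6.2565)

Answer: 3.7094 6.2565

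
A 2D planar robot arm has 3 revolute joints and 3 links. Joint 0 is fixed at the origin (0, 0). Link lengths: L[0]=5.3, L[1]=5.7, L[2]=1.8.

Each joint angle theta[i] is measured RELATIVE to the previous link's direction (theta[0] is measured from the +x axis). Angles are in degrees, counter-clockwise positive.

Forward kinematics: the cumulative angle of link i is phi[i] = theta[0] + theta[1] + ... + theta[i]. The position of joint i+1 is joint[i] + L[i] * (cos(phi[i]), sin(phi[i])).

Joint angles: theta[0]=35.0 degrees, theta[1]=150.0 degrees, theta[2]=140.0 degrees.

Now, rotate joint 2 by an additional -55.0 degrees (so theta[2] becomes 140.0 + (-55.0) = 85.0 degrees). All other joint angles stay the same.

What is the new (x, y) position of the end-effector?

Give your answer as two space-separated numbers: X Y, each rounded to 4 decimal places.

Answer: -1.3368 0.7432

Derivation:
joint[0] = (0.0000, 0.0000)  (base)
link 0: phi[0] = 35 = 35 deg
  cos(35 deg) = 0.8192, sin(35 deg) = 0.5736
  joint[1] = (0.0000, 0.0000) + 5.3 * (0.8192, 0.5736) = (0.0000 + 4.3415, 0.0000 + 3.0400) = (4.3415, 3.0400)
link 1: phi[1] = 35 + 150 = 185 deg
  cos(185 deg) = -0.9962, sin(185 deg) = -0.0872
  joint[2] = (4.3415, 3.0400) + 5.7 * (-0.9962, -0.0872) = (4.3415 + -5.6783, 3.0400 + -0.4968) = (-1.3368, 2.5432)
link 2: phi[2] = 35 + 150 + 85 = 270 deg
  cos(270 deg) = -0.0000, sin(270 deg) = -1.0000
  joint[3] = (-1.3368, 2.5432) + 1.8 * (-0.0000, -1.0000) = (-1.3368 + -0.0000, 2.5432 + -1.8000) = (-1.3368, 0.7432)
End effector: (-1.3368, 0.7432)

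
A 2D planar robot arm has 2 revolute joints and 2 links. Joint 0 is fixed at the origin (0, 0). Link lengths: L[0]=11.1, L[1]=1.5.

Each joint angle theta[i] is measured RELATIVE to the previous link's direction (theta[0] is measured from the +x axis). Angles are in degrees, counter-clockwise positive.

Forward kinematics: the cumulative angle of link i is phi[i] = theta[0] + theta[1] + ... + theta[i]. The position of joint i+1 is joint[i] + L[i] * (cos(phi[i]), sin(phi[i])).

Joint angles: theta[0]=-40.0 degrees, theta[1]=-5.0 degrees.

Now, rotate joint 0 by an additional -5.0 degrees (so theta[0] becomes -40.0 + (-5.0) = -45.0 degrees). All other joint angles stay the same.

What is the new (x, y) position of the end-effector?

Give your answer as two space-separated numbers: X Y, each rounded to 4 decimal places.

joint[0] = (0.0000, 0.0000)  (base)
link 0: phi[0] = -45 = -45 deg
  cos(-45 deg) = 0.7071, sin(-45 deg) = -0.7071
  joint[1] = (0.0000, 0.0000) + 11.1 * (0.7071, -0.7071) = (0.0000 + 7.8489, 0.0000 + -7.8489) = (7.8489, -7.8489)
link 1: phi[1] = -45 + -5 = -50 deg
  cos(-50 deg) = 0.6428, sin(-50 deg) = -0.7660
  joint[2] = (7.8489, -7.8489) + 1.5 * (0.6428, -0.7660) = (7.8489 + 0.9642, -7.8489 + -1.1491) = (8.8131, -8.9980)
End effector: (8.8131, -8.9980)

Answer: 8.8131 -8.9980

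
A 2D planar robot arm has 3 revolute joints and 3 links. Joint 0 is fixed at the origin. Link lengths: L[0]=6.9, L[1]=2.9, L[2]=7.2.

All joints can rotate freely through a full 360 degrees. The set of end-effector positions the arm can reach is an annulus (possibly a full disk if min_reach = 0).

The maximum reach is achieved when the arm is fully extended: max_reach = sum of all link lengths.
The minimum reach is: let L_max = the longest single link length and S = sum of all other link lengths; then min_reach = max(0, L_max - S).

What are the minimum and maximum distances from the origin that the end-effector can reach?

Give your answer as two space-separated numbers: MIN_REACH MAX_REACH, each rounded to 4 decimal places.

Link lengths: [6.9, 2.9, 7.2]
max_reach = 6.9 + 2.9 + 7.2 = 17
L_max = max([6.9, 2.9, 7.2]) = 7.2
S (sum of others) = 17 - 7.2 = 9.8
min_reach = max(0, 7.2 - 9.8) = max(0, -2.6) = 0

Answer: 0.0000 17.0000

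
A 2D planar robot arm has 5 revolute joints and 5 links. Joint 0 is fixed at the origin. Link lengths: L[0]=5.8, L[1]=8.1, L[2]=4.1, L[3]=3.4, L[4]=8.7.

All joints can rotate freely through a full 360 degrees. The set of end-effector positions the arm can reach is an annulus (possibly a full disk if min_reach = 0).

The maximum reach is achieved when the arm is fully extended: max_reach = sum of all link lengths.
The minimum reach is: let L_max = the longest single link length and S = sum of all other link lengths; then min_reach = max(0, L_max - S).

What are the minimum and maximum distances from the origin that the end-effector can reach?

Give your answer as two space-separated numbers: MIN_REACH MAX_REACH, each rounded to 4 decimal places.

Link lengths: [5.8, 8.1, 4.1, 3.4, 8.7]
max_reach = 5.8 + 8.1 + 4.1 + 3.4 + 8.7 = 30.1
L_max = max([5.8, 8.1, 4.1, 3.4, 8.7]) = 8.7
S (sum of others) = 30.1 - 8.7 = 21.4
min_reach = max(0, 8.7 - 21.4) = max(0, -12.7) = 0

Answer: 0.0000 30.1000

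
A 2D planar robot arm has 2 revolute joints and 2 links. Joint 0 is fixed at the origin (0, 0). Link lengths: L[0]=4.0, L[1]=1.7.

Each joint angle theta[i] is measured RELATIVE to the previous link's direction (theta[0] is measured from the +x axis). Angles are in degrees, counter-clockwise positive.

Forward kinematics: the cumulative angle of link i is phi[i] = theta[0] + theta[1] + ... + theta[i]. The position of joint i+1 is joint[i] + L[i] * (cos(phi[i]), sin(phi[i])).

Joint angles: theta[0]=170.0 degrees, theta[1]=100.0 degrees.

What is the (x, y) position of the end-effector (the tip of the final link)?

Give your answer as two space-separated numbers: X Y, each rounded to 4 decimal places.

joint[0] = (0.0000, 0.0000)  (base)
link 0: phi[0] = 170 = 170 deg
  cos(170 deg) = -0.9848, sin(170 deg) = 0.1736
  joint[1] = (0.0000, 0.0000) + 4 * (-0.9848, 0.1736) = (0.0000 + -3.9392, 0.0000 + 0.6946) = (-3.9392, 0.6946)
link 1: phi[1] = 170 + 100 = 270 deg
  cos(270 deg) = -0.0000, sin(270 deg) = -1.0000
  joint[2] = (-3.9392, 0.6946) + 1.7 * (-0.0000, -1.0000) = (-3.9392 + -0.0000, 0.6946 + -1.7000) = (-3.9392, -1.0054)
End effector: (-3.9392, -1.0054)

Answer: -3.9392 -1.0054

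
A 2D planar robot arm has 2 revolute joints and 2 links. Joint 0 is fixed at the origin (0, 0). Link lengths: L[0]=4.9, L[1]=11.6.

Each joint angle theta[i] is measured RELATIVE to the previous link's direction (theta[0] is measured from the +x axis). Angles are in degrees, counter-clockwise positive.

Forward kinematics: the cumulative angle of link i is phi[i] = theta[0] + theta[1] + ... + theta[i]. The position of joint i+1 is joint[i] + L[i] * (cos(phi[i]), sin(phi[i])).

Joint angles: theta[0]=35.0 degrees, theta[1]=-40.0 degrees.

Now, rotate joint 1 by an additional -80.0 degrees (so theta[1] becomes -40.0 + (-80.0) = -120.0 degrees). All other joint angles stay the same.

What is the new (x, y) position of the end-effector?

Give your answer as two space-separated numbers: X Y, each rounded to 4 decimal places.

joint[0] = (0.0000, 0.0000)  (base)
link 0: phi[0] = 35 = 35 deg
  cos(35 deg) = 0.8192, sin(35 deg) = 0.5736
  joint[1] = (0.0000, 0.0000) + 4.9 * (0.8192, 0.5736) = (0.0000 + 4.0138, 0.0000 + 2.8105) = (4.0138, 2.8105)
link 1: phi[1] = 35 + -120 = -85 deg
  cos(-85 deg) = 0.0872, sin(-85 deg) = -0.9962
  joint[2] = (4.0138, 2.8105) + 11.6 * (0.0872, -0.9962) = (4.0138 + 1.0110, 2.8105 + -11.5559) = (5.0249, -8.7453)
End effector: (5.0249, -8.7453)

Answer: 5.0249 -8.7453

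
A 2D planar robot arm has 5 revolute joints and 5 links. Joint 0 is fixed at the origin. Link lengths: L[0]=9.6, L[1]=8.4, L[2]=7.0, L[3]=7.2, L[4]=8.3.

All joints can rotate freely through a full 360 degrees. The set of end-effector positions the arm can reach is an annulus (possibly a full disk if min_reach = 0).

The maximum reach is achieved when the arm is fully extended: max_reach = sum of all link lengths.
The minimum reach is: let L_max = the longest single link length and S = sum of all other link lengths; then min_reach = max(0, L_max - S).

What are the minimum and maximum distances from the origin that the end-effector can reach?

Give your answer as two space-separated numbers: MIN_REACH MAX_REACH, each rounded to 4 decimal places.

Answer: 0.0000 40.5000

Derivation:
Link lengths: [9.6, 8.4, 7.0, 7.2, 8.3]
max_reach = 9.6 + 8.4 + 7 + 7.2 + 8.3 = 40.5
L_max = max([9.6, 8.4, 7.0, 7.2, 8.3]) = 9.6
S (sum of others) = 40.5 - 9.6 = 30.9
min_reach = max(0, 9.6 - 30.9) = max(0, -21.3) = 0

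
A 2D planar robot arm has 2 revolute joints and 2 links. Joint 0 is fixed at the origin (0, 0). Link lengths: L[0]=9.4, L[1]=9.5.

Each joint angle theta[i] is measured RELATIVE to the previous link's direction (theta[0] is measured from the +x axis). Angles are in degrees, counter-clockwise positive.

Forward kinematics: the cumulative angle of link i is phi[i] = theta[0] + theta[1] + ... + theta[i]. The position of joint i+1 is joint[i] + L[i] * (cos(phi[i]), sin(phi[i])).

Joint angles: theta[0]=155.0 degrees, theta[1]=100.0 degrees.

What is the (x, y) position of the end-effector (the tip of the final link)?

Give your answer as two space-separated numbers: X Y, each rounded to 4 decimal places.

joint[0] = (0.0000, 0.0000)  (base)
link 0: phi[0] = 155 = 155 deg
  cos(155 deg) = -0.9063, sin(155 deg) = 0.4226
  joint[1] = (0.0000, 0.0000) + 9.4 * (-0.9063, 0.4226) = (0.0000 + -8.5193, 0.0000 + 3.9726) = (-8.5193, 3.9726)
link 1: phi[1] = 155 + 100 = 255 deg
  cos(255 deg) = -0.2588, sin(255 deg) = -0.9659
  joint[2] = (-8.5193, 3.9726) + 9.5 * (-0.2588, -0.9659) = (-8.5193 + -2.4588, 3.9726 + -9.1763) = (-10.9781, -5.2037)
End effector: (-10.9781, -5.2037)

Answer: -10.9781 -5.2037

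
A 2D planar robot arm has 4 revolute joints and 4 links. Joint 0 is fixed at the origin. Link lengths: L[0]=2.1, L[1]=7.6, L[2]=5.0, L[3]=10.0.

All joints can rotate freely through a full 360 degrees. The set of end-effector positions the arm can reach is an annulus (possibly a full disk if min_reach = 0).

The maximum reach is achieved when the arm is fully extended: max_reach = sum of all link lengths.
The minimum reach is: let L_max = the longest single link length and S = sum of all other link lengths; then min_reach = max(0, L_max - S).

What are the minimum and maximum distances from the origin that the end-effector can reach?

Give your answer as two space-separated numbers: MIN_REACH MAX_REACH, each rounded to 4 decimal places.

Answer: 0.0000 24.7000

Derivation:
Link lengths: [2.1, 7.6, 5.0, 10.0]
max_reach = 2.1 + 7.6 + 5 + 10 = 24.7
L_max = max([2.1, 7.6, 5.0, 10.0]) = 10
S (sum of others) = 24.7 - 10 = 14.7
min_reach = max(0, 10 - 14.7) = max(0, -4.7) = 0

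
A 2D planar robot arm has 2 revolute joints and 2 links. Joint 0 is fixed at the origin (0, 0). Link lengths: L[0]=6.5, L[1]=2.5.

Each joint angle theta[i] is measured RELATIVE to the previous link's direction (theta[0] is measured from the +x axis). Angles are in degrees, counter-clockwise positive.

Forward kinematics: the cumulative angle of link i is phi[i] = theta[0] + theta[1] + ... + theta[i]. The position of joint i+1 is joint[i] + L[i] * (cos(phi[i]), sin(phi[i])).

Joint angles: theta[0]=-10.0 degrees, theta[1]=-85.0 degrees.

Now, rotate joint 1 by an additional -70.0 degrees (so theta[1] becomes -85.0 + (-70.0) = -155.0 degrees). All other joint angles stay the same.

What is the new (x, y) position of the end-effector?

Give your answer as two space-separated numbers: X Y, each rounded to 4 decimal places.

joint[0] = (0.0000, 0.0000)  (base)
link 0: phi[0] = -10 = -10 deg
  cos(-10 deg) = 0.9848, sin(-10 deg) = -0.1736
  joint[1] = (0.0000, 0.0000) + 6.5 * (0.9848, -0.1736) = (0.0000 + 6.4013, 0.0000 + -1.1287) = (6.4013, -1.1287)
link 1: phi[1] = -10 + -155 = -165 deg
  cos(-165 deg) = -0.9659, sin(-165 deg) = -0.2588
  joint[2] = (6.4013, -1.1287) + 2.5 * (-0.9659, -0.2588) = (6.4013 + -2.4148, -1.1287 + -0.6470) = (3.9864, -1.7758)
End effector: (3.9864, -1.7758)

Answer: 3.9864 -1.7758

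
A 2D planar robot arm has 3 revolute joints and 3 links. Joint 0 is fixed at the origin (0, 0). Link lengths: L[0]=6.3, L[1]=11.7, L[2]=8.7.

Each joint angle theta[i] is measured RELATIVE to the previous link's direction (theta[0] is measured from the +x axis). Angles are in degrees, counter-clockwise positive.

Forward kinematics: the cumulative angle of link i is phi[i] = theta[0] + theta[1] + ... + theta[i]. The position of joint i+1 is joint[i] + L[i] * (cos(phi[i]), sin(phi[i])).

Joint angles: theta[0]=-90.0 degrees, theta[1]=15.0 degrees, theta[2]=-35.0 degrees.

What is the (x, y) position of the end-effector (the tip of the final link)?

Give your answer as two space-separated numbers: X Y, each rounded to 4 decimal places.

joint[0] = (0.0000, 0.0000)  (base)
link 0: phi[0] = -90 = -90 deg
  cos(-90 deg) = 0.0000, sin(-90 deg) = -1.0000
  joint[1] = (0.0000, 0.0000) + 6.3 * (0.0000, -1.0000) = (0.0000 + 0.0000, 0.0000 + -6.3000) = (0.0000, -6.3000)
link 1: phi[1] = -90 + 15 = -75 deg
  cos(-75 deg) = 0.2588, sin(-75 deg) = -0.9659
  joint[2] = (0.0000, -6.3000) + 11.7 * (0.2588, -0.9659) = (0.0000 + 3.0282, -6.3000 + -11.3013) = (3.0282, -17.6013)
link 2: phi[2] = -90 + 15 + -35 = -110 deg
  cos(-110 deg) = -0.3420, sin(-110 deg) = -0.9397
  joint[3] = (3.0282, -17.6013) + 8.7 * (-0.3420, -0.9397) = (3.0282 + -2.9756, -17.6013 + -8.1753) = (0.0526, -25.7767)
End effector: (0.0526, -25.7767)

Answer: 0.0526 -25.7767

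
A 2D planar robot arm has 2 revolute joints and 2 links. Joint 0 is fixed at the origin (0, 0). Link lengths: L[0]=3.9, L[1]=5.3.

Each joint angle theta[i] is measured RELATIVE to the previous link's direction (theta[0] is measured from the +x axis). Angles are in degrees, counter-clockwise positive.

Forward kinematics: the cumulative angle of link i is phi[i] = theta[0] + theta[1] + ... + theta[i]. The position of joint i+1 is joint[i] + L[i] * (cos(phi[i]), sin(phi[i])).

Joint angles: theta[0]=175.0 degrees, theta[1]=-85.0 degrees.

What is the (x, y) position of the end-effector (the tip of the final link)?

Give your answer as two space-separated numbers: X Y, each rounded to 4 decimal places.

Answer: -3.8852 5.6399

Derivation:
joint[0] = (0.0000, 0.0000)  (base)
link 0: phi[0] = 175 = 175 deg
  cos(175 deg) = -0.9962, sin(175 deg) = 0.0872
  joint[1] = (0.0000, 0.0000) + 3.9 * (-0.9962, 0.0872) = (0.0000 + -3.8852, 0.0000 + 0.3399) = (-3.8852, 0.3399)
link 1: phi[1] = 175 + -85 = 90 deg
  cos(90 deg) = 0.0000, sin(90 deg) = 1.0000
  joint[2] = (-3.8852, 0.3399) + 5.3 * (0.0000, 1.0000) = (-3.8852 + 0.0000, 0.3399 + 5.3000) = (-3.8852, 5.6399)
End effector: (-3.8852, 5.6399)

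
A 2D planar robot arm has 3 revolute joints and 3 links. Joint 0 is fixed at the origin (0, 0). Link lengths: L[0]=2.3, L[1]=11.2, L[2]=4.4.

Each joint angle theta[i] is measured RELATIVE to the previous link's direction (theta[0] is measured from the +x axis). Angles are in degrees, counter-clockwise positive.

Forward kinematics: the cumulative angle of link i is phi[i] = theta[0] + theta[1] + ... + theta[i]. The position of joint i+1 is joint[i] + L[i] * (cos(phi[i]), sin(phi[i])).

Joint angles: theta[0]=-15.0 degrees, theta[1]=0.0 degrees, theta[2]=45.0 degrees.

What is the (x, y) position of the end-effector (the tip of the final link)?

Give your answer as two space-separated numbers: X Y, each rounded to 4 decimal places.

Answer: 16.8505 -1.2941

Derivation:
joint[0] = (0.0000, 0.0000)  (base)
link 0: phi[0] = -15 = -15 deg
  cos(-15 deg) = 0.9659, sin(-15 deg) = -0.2588
  joint[1] = (0.0000, 0.0000) + 2.3 * (0.9659, -0.2588) = (0.0000 + 2.2216, 0.0000 + -0.5953) = (2.2216, -0.5953)
link 1: phi[1] = -15 + 0 = -15 deg
  cos(-15 deg) = 0.9659, sin(-15 deg) = -0.2588
  joint[2] = (2.2216, -0.5953) + 11.2 * (0.9659, -0.2588) = (2.2216 + 10.8184, -0.5953 + -2.8988) = (13.0400, -3.4941)
link 2: phi[2] = -15 + 0 + 45 = 30 deg
  cos(30 deg) = 0.8660, sin(30 deg) = 0.5000
  joint[3] = (13.0400, -3.4941) + 4.4 * (0.8660, 0.5000) = (13.0400 + 3.8105, -3.4941 + 2.2000) = (16.8505, -1.2941)
End effector: (16.8505, -1.2941)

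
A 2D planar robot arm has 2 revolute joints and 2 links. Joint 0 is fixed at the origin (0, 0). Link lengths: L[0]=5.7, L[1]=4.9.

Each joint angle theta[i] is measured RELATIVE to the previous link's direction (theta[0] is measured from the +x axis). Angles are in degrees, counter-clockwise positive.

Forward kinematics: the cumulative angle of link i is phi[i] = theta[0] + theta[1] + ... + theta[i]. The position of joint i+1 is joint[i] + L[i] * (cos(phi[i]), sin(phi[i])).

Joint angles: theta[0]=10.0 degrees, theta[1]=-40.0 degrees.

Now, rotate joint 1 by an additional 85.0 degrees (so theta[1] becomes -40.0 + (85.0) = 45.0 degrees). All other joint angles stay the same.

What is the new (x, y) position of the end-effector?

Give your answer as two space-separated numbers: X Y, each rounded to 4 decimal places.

Answer: 8.4239 5.0036

Derivation:
joint[0] = (0.0000, 0.0000)  (base)
link 0: phi[0] = 10 = 10 deg
  cos(10 deg) = 0.9848, sin(10 deg) = 0.1736
  joint[1] = (0.0000, 0.0000) + 5.7 * (0.9848, 0.1736) = (0.0000 + 5.6134, 0.0000 + 0.9898) = (5.6134, 0.9898)
link 1: phi[1] = 10 + 45 = 55 deg
  cos(55 deg) = 0.5736, sin(55 deg) = 0.8192
  joint[2] = (5.6134, 0.9898) + 4.9 * (0.5736, 0.8192) = (5.6134 + 2.8105, 0.9898 + 4.0138) = (8.4239, 5.0036)
End effector: (8.4239, 5.0036)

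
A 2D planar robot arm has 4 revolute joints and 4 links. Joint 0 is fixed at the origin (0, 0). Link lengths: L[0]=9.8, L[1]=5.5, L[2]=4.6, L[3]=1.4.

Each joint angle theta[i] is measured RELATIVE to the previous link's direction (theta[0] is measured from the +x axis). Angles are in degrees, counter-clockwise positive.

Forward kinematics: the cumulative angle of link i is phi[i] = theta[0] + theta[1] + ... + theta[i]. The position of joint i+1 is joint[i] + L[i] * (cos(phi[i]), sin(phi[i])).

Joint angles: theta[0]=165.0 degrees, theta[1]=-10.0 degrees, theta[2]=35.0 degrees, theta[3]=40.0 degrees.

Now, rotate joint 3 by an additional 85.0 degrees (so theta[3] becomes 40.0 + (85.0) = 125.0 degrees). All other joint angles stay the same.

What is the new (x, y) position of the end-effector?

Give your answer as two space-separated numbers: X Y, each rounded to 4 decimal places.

Answer: -17.9909 3.0721

Derivation:
joint[0] = (0.0000, 0.0000)  (base)
link 0: phi[0] = 165 = 165 deg
  cos(165 deg) = -0.9659, sin(165 deg) = 0.2588
  joint[1] = (0.0000, 0.0000) + 9.8 * (-0.9659, 0.2588) = (0.0000 + -9.4661, 0.0000 + 2.5364) = (-9.4661, 2.5364)
link 1: phi[1] = 165 + -10 = 155 deg
  cos(155 deg) = -0.9063, sin(155 deg) = 0.4226
  joint[2] = (-9.4661, 2.5364) + 5.5 * (-0.9063, 0.4226) = (-9.4661 + -4.9847, 2.5364 + 2.3244) = (-14.4508, 4.8608)
link 2: phi[2] = 165 + -10 + 35 = 190 deg
  cos(190 deg) = -0.9848, sin(190 deg) = -0.1736
  joint[3] = (-14.4508, 4.8608) + 4.6 * (-0.9848, -0.1736) = (-14.4508 + -4.5301, 4.8608 + -0.7988) = (-18.9809, 4.0620)
link 3: phi[3] = 165 + -10 + 35 + 125 = 315 deg
  cos(315 deg) = 0.7071, sin(315 deg) = -0.7071
  joint[4] = (-18.9809, 4.0620) + 1.4 * (0.7071, -0.7071) = (-18.9809 + 0.9899, 4.0620 + -0.9899) = (-17.9909, 3.0721)
End effector: (-17.9909, 3.0721)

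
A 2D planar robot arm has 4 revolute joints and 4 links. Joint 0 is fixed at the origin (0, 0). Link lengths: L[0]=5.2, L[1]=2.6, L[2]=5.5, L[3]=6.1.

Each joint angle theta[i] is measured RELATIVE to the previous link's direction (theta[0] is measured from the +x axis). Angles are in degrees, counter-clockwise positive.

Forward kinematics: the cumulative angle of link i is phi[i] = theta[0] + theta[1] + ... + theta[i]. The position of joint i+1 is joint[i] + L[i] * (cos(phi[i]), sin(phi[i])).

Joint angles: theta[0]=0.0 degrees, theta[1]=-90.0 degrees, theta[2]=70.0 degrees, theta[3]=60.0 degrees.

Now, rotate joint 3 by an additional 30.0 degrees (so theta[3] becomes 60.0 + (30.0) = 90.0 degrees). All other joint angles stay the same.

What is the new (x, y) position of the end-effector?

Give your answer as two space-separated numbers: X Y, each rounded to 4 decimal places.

Answer: 12.4546 1.2510

Derivation:
joint[0] = (0.0000, 0.0000)  (base)
link 0: phi[0] = 0 = 0 deg
  cos(0 deg) = 1.0000, sin(0 deg) = 0.0000
  joint[1] = (0.0000, 0.0000) + 5.2 * (1.0000, 0.0000) = (0.0000 + 5.2000, 0.0000 + 0.0000) = (5.2000, 0.0000)
link 1: phi[1] = 0 + -90 = -90 deg
  cos(-90 deg) = 0.0000, sin(-90 deg) = -1.0000
  joint[2] = (5.2000, 0.0000) + 2.6 * (0.0000, -1.0000) = (5.2000 + 0.0000, 0.0000 + -2.6000) = (5.2000, -2.6000)
link 2: phi[2] = 0 + -90 + 70 = -20 deg
  cos(-20 deg) = 0.9397, sin(-20 deg) = -0.3420
  joint[3] = (5.2000, -2.6000) + 5.5 * (0.9397, -0.3420) = (5.2000 + 5.1683, -2.6000 + -1.8811) = (10.3683, -4.4811)
link 3: phi[3] = 0 + -90 + 70 + 90 = 70 deg
  cos(70 deg) = 0.3420, sin(70 deg) = 0.9397
  joint[4] = (10.3683, -4.4811) + 6.1 * (0.3420, 0.9397) = (10.3683 + 2.0863, -4.4811 + 5.7321) = (12.4546, 1.2510)
End effector: (12.4546, 1.2510)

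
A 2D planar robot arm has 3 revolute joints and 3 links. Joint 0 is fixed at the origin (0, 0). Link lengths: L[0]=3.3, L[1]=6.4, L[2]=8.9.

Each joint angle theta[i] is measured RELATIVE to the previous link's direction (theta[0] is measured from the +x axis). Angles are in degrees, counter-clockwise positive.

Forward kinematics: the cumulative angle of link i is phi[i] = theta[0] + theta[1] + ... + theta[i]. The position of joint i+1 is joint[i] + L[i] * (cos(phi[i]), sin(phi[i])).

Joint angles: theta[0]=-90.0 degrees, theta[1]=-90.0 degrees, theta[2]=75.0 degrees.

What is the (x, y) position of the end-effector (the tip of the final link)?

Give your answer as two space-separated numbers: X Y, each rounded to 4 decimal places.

Answer: -8.7035 -11.8967

Derivation:
joint[0] = (0.0000, 0.0000)  (base)
link 0: phi[0] = -90 = -90 deg
  cos(-90 deg) = 0.0000, sin(-90 deg) = -1.0000
  joint[1] = (0.0000, 0.0000) + 3.3 * (0.0000, -1.0000) = (0.0000 + 0.0000, 0.0000 + -3.3000) = (0.0000, -3.3000)
link 1: phi[1] = -90 + -90 = -180 deg
  cos(-180 deg) = -1.0000, sin(-180 deg) = -0.0000
  joint[2] = (0.0000, -3.3000) + 6.4 * (-1.0000, -0.0000) = (0.0000 + -6.4000, -3.3000 + -0.0000) = (-6.4000, -3.3000)
link 2: phi[2] = -90 + -90 + 75 = -105 deg
  cos(-105 deg) = -0.2588, sin(-105 deg) = -0.9659
  joint[3] = (-6.4000, -3.3000) + 8.9 * (-0.2588, -0.9659) = (-6.4000 + -2.3035, -3.3000 + -8.5967) = (-8.7035, -11.8967)
End effector: (-8.7035, -11.8967)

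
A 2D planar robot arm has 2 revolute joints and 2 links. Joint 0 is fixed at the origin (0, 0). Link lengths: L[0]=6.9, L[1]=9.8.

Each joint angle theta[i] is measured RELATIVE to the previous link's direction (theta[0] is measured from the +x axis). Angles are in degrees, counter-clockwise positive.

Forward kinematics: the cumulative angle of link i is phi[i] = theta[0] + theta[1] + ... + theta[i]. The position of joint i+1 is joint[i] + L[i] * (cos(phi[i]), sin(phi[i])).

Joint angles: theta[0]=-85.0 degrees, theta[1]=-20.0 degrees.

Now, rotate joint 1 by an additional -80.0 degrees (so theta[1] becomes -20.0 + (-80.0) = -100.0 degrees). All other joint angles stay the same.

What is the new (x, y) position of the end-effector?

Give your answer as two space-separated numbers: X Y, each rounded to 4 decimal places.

joint[0] = (0.0000, 0.0000)  (base)
link 0: phi[0] = -85 = -85 deg
  cos(-85 deg) = 0.0872, sin(-85 deg) = -0.9962
  joint[1] = (0.0000, 0.0000) + 6.9 * (0.0872, -0.9962) = (0.0000 + 0.6014, 0.0000 + -6.8737) = (0.6014, -6.8737)
link 1: phi[1] = -85 + -100 = -185 deg
  cos(-185 deg) = -0.9962, sin(-185 deg) = 0.0872
  joint[2] = (0.6014, -6.8737) + 9.8 * (-0.9962, 0.0872) = (0.6014 + -9.7627, -6.8737 + 0.8541) = (-9.1613, -6.0196)
End effector: (-9.1613, -6.0196)

Answer: -9.1613 -6.0196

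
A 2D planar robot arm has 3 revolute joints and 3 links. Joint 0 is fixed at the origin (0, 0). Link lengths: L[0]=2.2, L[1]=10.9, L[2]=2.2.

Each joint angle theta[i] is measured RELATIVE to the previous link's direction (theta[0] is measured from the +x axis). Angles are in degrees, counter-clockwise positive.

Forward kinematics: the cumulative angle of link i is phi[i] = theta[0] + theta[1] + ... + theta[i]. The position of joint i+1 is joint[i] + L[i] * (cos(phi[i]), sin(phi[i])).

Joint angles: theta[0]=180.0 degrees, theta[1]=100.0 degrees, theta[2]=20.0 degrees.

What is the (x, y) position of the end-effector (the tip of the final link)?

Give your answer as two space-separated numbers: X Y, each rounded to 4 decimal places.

joint[0] = (0.0000, 0.0000)  (base)
link 0: phi[0] = 180 = 180 deg
  cos(180 deg) = -1.0000, sin(180 deg) = 0.0000
  joint[1] = (0.0000, 0.0000) + 2.2 * (-1.0000, 0.0000) = (0.0000 + -2.2000, 0.0000 + 0.0000) = (-2.2000, 0.0000)
link 1: phi[1] = 180 + 100 = 280 deg
  cos(280 deg) = 0.1736, sin(280 deg) = -0.9848
  joint[2] = (-2.2000, 0.0000) + 10.9 * (0.1736, -0.9848) = (-2.2000 + 1.8928, 0.0000 + -10.7344) = (-0.3072, -10.7344)
link 2: phi[2] = 180 + 100 + 20 = 300 deg
  cos(300 deg) = 0.5000, sin(300 deg) = -0.8660
  joint[3] = (-0.3072, -10.7344) + 2.2 * (0.5000, -0.8660) = (-0.3072 + 1.1000, -10.7344 + -1.9053) = (0.7928, -12.6397)
End effector: (0.7928, -12.6397)

Answer: 0.7928 -12.6397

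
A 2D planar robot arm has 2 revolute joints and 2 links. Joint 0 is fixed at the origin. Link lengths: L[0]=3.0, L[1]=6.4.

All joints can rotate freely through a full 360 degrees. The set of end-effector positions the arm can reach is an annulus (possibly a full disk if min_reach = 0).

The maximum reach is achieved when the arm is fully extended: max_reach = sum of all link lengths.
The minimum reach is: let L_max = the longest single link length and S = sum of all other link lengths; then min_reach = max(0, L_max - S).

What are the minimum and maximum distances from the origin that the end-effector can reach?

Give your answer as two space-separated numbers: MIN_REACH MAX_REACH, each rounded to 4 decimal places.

Link lengths: [3.0, 6.4]
max_reach = 3 + 6.4 = 9.4
L_max = max([3.0, 6.4]) = 6.4
S (sum of others) = 9.4 - 6.4 = 3
min_reach = max(0, 6.4 - 3) = max(0, 3.4) = 3.4

Answer: 3.4000 9.4000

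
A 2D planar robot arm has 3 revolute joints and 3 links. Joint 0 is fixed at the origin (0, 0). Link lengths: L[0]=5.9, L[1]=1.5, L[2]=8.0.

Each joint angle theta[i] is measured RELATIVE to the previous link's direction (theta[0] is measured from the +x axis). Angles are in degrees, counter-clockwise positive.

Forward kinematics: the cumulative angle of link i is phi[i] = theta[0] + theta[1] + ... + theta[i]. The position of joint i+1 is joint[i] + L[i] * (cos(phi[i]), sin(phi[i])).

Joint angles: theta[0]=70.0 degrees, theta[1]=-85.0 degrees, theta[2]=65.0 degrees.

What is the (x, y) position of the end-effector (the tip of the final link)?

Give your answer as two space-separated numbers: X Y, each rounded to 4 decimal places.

joint[0] = (0.0000, 0.0000)  (base)
link 0: phi[0] = 70 = 70 deg
  cos(70 deg) = 0.3420, sin(70 deg) = 0.9397
  joint[1] = (0.0000, 0.0000) + 5.9 * (0.3420, 0.9397) = (0.0000 + 2.0179, 0.0000 + 5.5442) = (2.0179, 5.5442)
link 1: phi[1] = 70 + -85 = -15 deg
  cos(-15 deg) = 0.9659, sin(-15 deg) = -0.2588
  joint[2] = (2.0179, 5.5442) + 1.5 * (0.9659, -0.2588) = (2.0179 + 1.4489, 5.5442 + -0.3882) = (3.4668, 5.1560)
link 2: phi[2] = 70 + -85 + 65 = 50 deg
  cos(50 deg) = 0.6428, sin(50 deg) = 0.7660
  joint[3] = (3.4668, 5.1560) + 8 * (0.6428, 0.7660) = (3.4668 + 5.1423, 5.1560 + 6.1284) = (8.6091, 11.2843)
End effector: (8.6091, 11.2843)

Answer: 8.6091 11.2843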